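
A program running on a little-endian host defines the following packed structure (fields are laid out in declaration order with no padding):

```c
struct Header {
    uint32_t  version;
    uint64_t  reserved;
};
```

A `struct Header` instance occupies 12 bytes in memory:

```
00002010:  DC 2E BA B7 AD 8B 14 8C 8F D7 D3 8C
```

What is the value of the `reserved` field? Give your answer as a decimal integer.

10147691396926311341

`reserved` follows `version` (4 bytes), so it starts at byte offset 4 and occupies 8 bytes.
Bytes at offsets 4..11: AD 8B 14 8C 8F D7 D3 8C.
In little-endian order the low byte comes first in memory.
Reassemble most-significant byte first: 8C D3 D7 8F 8C 14 8B AD → 0x8CD3D78F8C148BAD.
0x8CD3D78F8C148BAD = 10147691396926311341.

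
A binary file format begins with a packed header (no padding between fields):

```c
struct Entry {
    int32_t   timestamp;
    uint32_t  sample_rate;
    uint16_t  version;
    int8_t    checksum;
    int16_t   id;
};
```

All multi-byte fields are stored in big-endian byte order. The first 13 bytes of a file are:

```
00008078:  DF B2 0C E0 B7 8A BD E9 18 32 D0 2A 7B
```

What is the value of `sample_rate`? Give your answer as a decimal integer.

`sample_rate` follows `timestamp` (4 bytes), so it starts at byte offset 4 and occupies 4 bytes.
Bytes at offsets 4..7: B7 8A BD E9.
Big-endian stores the most-significant byte at the lowest address.
The bytes are already most-significant first: 0xB78ABDE9.
0xB78ABDE9 = 3079323113.

3079323113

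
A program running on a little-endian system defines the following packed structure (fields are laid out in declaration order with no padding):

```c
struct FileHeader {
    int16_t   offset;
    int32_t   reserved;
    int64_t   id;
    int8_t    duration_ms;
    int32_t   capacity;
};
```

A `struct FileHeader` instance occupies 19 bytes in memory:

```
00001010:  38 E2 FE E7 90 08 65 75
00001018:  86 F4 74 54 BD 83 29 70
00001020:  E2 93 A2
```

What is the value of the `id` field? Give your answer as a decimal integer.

`id` follows `offset` (2 B), `reserved` (4 B), so it starts at offset 2 + 4 = 6 and occupies 8 bytes.
Bytes at offsets 6..13: 65 75 86 F4 74 54 BD 83.
Little-endian stores the least-significant byte at the lowest address.
Reassemble most-significant byte first: 83 BD 54 74 F4 86 75 65 → 0x83BD5474F4867565.
Top bit is set, so as a signed 64-bit value this is 0x83BD5474F4867565 − 2^64 = -8953907622847285915.

-8953907622847285915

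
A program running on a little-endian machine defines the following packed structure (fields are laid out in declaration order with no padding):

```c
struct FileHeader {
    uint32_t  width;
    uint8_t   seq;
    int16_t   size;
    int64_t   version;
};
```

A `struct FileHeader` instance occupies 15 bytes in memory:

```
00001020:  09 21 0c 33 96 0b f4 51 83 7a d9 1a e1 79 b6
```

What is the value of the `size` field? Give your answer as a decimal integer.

`size` follows `width` (4 B), `seq` (1 B), so it starts at offset 4 + 1 = 5 and occupies 2 bytes.
Bytes at offsets 5..6: 0B F4.
Little-endian stores the least-significant byte at the lowest address.
Reassemble most-significant byte first: F4 0B → 0xF40B.
Top bit is set, so as a signed 16-bit value this is 0xF40B − 2^16 = -3061.

-3061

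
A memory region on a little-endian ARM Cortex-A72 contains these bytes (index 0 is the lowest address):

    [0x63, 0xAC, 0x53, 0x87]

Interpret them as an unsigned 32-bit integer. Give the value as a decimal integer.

2270407779

In little-endian order the low byte comes first in memory.
Reassemble most-significant byte first: 87 53 AC 63 → 0x8753AC63.
0x8753AC63 = 2270407779.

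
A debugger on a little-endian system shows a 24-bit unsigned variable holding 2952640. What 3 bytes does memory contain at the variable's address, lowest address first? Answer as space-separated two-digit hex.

C0 0D 2D

2952640 in hexadecimal, padded to 24 bits, is 0x2D0DC0.
Split into bytes (most-significant first): 2D 0D C0.
Little-endian: lowest address holds the least-significant byte.
So at ascending addresses the bytes are C0 0D 2D.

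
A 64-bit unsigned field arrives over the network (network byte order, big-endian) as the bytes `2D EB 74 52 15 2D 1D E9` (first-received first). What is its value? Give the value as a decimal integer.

3308866247125179881

Big-endian: lowest address holds the most-significant byte.
The bytes are already most-significant first: 0x2DEB7452152D1DE9.
0x2DEB7452152D1DE9 = 3308866247125179881.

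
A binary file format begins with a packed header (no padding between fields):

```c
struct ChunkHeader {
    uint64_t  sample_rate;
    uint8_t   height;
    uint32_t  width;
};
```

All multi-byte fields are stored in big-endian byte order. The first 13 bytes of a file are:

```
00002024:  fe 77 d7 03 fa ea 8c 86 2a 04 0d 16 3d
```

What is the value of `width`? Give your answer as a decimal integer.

67966525

`width` follows `sample_rate` (8 B), `height` (1 B), so it starts at offset 8 + 1 = 9 and occupies 4 bytes.
Bytes at offsets 9..12: 04 0D 16 3D.
Big-endian: lowest address holds the most-significant byte.
The bytes are already most-significant first: 0x040D163D.
0x040D163D = 67966525.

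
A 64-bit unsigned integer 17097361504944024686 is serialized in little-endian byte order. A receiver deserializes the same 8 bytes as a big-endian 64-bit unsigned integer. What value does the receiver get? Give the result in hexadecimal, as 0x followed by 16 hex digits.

17097361504944024686 in 64-bit hexadecimal is 0xED4607B3FAA06C6E.
Stored little-endian, the bytes at ascending addresses are 6E 6C A0 FA B3 07 46 ED.
Read back as big-endian, the last byte is least significant, giving 0x6E6CA0FAB30746ED.

0x6E6CA0FAB30746ED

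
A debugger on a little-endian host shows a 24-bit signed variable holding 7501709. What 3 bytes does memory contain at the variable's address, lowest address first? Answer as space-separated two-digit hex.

8D 77 72

7501709 in hexadecimal, padded to 24 bits, is 0x72778D.
Split into bytes (most-significant first): 72 77 8D.
Little-endian stores the least-significant byte at the lowest address.
So at ascending addresses the bytes are 8D 77 72.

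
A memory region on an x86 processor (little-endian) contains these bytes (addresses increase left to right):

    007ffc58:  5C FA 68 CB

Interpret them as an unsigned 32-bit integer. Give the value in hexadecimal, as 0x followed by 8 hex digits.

0xCB68FA5C

Little-endian stores the least-significant byte at the lowest address.
Reassemble most-significant byte first: CB 68 FA 5C → 0xCB68FA5C.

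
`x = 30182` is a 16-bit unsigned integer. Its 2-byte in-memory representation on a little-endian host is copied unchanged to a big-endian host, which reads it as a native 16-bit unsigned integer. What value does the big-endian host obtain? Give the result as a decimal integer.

58997

30182 in 16-bit hexadecimal is 0x75E6.
Stored little-endian, the bytes at ascending addresses are E6 75.
Read back as big-endian, the last byte is least significant, giving 0xE675.
0xE675 = 58997.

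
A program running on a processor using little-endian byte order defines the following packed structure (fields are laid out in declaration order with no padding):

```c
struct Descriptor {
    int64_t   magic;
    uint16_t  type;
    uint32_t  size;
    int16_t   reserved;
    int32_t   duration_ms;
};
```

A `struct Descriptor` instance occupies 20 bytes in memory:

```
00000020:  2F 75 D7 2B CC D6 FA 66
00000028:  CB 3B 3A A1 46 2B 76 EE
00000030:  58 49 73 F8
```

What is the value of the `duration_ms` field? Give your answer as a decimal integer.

-126662312

`duration_ms` follows `magic` (8 B), `type` (2 B), `size` (4 B), `reserved` (2 B), so it starts at offset 8 + 2 + 4 + 2 = 16 and occupies 4 bytes.
Bytes at offsets 16..19: 58 49 73 F8.
Little-endian: lowest address holds the least-significant byte.
Reassemble most-significant byte first: F8 73 49 58 → 0xF8734958.
Top bit is set, so as a signed 32-bit value this is 0xF8734958 − 2^32 = -126662312.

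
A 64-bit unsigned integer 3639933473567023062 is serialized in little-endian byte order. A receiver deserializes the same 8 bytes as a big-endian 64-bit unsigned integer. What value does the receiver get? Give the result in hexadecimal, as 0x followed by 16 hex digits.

3639933473567023062 in 64-bit hexadecimal is 0x3283A43582041FD6.
Stored little-endian, the bytes at ascending addresses are D6 1F 04 82 35 A4 83 32.
Read back as big-endian, the last byte is least significant, giving 0xD61F048235A48332.

0xD61F048235A48332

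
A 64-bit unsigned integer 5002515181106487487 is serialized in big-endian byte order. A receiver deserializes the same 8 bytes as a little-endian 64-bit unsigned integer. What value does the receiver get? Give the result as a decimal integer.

5002515181106487487 in 64-bit hexadecimal is 0x456C810D8159E0BF.
Stored big-endian, the bytes at ascending addresses are 45 6C 81 0D 81 59 E0 BF.
Read back as little-endian, the first byte is least significant, giving 0xBFE059810D816C45.
0xBFE059810D816C45 = 13826149266839661637.

13826149266839661637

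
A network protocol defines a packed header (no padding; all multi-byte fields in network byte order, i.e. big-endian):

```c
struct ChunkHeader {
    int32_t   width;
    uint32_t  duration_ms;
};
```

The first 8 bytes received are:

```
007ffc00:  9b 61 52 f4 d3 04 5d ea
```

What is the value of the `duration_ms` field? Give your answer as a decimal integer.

`duration_ms` follows `width` (4 bytes), so it starts at byte offset 4 and occupies 4 bytes.
Bytes at offsets 4..7: D3 04 5D EA.
Big-endian stores the most-significant byte at the lowest address.
The bytes are already most-significant first: 0xD3045DEA.
0xD3045DEA = 3540278762.

3540278762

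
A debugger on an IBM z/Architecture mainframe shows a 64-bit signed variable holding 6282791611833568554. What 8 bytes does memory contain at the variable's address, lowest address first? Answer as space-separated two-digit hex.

57 30 F5 AE ED 24 CD 2A

6282791611833568554 in hexadecimal, padded to 64 bits, is 0x5730F5AEED24CD2A.
Split into bytes (most-significant first): 57 30 F5 AE ED 24 CD 2A.
Big-endian: lowest address holds the most-significant byte.
So the memory order matches the most-significant-first order: 57 30 F5 AE ED 24 CD 2A.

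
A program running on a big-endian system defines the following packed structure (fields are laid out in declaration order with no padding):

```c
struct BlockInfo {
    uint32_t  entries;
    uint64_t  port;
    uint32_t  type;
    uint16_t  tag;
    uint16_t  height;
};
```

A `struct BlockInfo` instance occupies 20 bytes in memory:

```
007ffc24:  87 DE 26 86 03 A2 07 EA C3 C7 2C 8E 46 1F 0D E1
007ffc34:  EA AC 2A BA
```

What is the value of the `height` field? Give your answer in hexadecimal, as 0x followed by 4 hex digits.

0x2ABA

`height` follows `entries` (4 B), `port` (8 B), `type` (4 B), `tag` (2 B), so it starts at offset 4 + 8 + 4 + 2 = 18 and occupies 2 bytes.
Bytes at offsets 18..19: 2A BA.
Big-endian stores the most-significant byte at the lowest address.
The bytes are already most-significant first: 0x2ABA.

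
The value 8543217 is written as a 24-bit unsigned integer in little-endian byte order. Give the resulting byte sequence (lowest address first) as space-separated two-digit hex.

F1 5B 82

8543217 in hexadecimal, padded to 24 bits, is 0x825BF1.
Split into bytes (most-significant first): 82 5B F1.
Little-endian: lowest address holds the least-significant byte.
So at ascending addresses the bytes are F1 5B 82.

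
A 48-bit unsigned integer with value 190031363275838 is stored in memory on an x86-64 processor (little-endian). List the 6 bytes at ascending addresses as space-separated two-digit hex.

190031363275838 in hexadecimal, padded to 48 bits, is 0xACD51FE77C3E.
Split into bytes (most-significant first): AC D5 1F E7 7C 3E.
Little-endian: lowest address holds the least-significant byte.
So at ascending addresses the bytes are 3E 7C E7 1F D5 AC.

3E 7C E7 1F D5 AC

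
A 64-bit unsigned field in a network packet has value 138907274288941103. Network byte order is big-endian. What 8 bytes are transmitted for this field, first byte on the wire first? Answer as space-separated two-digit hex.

138907274288941103 in hexadecimal, padded to 64 bits, is 0x01ED7F6E14B5C82F.
Split into bytes (most-significant first): 01 ED 7F 6E 14 B5 C8 2F.
Big-endian: lowest address holds the most-significant byte.
So the memory order matches the most-significant-first order: 01 ED 7F 6E 14 B5 C8 2F.

01 ED 7F 6E 14 B5 C8 2F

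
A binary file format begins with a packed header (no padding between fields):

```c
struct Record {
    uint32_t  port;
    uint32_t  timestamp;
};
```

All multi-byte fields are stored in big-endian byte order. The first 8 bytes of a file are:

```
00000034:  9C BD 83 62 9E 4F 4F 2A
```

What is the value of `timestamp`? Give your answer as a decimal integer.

2655997738

`timestamp` follows `port` (4 bytes), so it starts at byte offset 4 and occupies 4 bytes.
Bytes at offsets 4..7: 9E 4F 4F 2A.
Big-endian: lowest address holds the most-significant byte.
The bytes are already most-significant first: 0x9E4F4F2A.
0x9E4F4F2A = 2655997738.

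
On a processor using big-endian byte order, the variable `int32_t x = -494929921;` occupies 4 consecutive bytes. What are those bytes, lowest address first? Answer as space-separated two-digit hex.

Two's complement of -494929921 in 32 bits: 494929921 = 0x1D800801; invert → 0xE27FF7FE; add 1 → 0xE27FF7FF.
Split into bytes (most-significant first): E2 7F F7 FF.
Big-endian stores the most-significant byte at the lowest address.
So the memory order matches the most-significant-first order: E2 7F F7 FF.

E2 7F F7 FF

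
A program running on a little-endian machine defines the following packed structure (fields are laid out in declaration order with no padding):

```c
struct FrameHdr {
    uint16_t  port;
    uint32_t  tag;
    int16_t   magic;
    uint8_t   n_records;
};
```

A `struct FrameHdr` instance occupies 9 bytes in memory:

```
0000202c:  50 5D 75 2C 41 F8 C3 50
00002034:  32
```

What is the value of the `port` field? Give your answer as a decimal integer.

`port` is the first field, at byte offset 0, occupying 2 bytes.
Bytes at offsets 0..1: 50 5D.
Little-endian: lowest address holds the least-significant byte.
Reassemble most-significant byte first: 5D 50 → 0x5D50.
0x5D50 = 23888.

23888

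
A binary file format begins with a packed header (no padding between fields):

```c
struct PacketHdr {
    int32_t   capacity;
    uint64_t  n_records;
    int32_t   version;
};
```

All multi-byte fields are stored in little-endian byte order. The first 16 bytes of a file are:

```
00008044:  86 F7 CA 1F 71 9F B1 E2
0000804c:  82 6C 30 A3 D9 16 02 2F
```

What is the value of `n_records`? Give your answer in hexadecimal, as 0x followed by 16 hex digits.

`n_records` follows `capacity` (4 bytes), so it starts at byte offset 4 and occupies 8 bytes.
Bytes at offsets 4..11: 71 9F B1 E2 82 6C 30 A3.
Little-endian stores the least-significant byte at the lowest address.
Reassemble most-significant byte first: A3 30 6C 82 E2 B1 9F 71 → 0xA3306C82E2B19F71.

0xA3306C82E2B19F71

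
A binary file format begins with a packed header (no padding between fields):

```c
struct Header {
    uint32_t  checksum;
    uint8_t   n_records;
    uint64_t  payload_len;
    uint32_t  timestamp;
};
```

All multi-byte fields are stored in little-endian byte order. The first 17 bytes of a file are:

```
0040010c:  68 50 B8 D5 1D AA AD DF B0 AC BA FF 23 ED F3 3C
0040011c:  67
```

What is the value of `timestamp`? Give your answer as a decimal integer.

`timestamp` follows `checksum` (4 B), `n_records` (1 B), `payload_len` (8 B), so it starts at offset 4 + 1 + 8 = 13 and occupies 4 bytes.
Bytes at offsets 13..16: ED F3 3C 67.
Little-endian: lowest address holds the least-significant byte.
Reassemble most-significant byte first: 67 3C F3 ED → 0x673CF3ED.
0x673CF3ED = 1732047853.

1732047853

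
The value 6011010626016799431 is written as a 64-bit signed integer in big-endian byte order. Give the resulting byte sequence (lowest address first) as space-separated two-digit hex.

6011010626016799431 in hexadecimal, padded to 64 bits, is 0x536B665110D46AC7.
Split into bytes (most-significant first): 53 6B 66 51 10 D4 6A C7.
In big-endian order the high byte comes first in memory.
So the memory order matches the most-significant-first order: 53 6B 66 51 10 D4 6A C7.

53 6B 66 51 10 D4 6A C7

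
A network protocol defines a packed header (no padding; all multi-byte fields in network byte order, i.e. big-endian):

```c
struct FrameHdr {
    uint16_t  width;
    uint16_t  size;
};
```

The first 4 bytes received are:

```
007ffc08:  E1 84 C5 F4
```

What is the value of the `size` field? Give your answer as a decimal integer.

`size` follows `width` (2 bytes), so it starts at byte offset 2 and occupies 2 bytes.
Bytes at offsets 2..3: C5 F4.
In big-endian order the high byte comes first in memory.
The bytes are already most-significant first: 0xC5F4.
0xC5F4 = 50676.

50676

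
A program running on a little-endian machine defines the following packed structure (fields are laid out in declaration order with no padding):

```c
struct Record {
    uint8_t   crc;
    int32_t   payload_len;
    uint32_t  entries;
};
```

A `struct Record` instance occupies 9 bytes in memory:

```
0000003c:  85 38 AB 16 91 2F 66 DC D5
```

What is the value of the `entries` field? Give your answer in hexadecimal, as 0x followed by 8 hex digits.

0xD5DC662F

`entries` follows `crc` (1 B), `payload_len` (4 B), so it starts at offset 1 + 4 = 5 and occupies 4 bytes.
Bytes at offsets 5..8: 2F 66 DC D5.
Little-endian: lowest address holds the least-significant byte.
Reassemble most-significant byte first: D5 DC 66 2F → 0xD5DC662F.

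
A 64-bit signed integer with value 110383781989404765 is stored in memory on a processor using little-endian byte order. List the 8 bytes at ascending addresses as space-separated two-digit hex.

5D 50 71 02 77 29 88 01

110383781989404765 in hexadecimal, padded to 64 bits, is 0x018829770271505D.
Split into bytes (most-significant first): 01 88 29 77 02 71 50 5D.
In little-endian order the low byte comes first in memory.
So at ascending addresses the bytes are 5D 50 71 02 77 29 88 01.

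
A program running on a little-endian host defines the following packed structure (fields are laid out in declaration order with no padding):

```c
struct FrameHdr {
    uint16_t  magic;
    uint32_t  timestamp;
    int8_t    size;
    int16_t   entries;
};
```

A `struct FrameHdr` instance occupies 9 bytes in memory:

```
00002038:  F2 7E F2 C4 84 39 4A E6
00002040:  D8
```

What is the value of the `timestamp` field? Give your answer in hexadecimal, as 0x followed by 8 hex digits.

`timestamp` follows `magic` (2 bytes), so it starts at byte offset 2 and occupies 4 bytes.
Bytes at offsets 2..5: F2 C4 84 39.
Little-endian: lowest address holds the least-significant byte.
Reassemble most-significant byte first: 39 84 C4 F2 → 0x3984C4F2.

0x3984C4F2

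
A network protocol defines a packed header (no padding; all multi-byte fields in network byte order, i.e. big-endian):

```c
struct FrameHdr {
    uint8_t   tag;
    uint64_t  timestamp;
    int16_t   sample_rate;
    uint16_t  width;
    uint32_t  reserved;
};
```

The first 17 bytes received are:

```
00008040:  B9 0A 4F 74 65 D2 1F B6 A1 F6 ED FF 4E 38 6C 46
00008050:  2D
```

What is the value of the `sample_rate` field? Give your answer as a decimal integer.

-2323

`sample_rate` follows `tag` (1 B), `timestamp` (8 B), so it starts at offset 1 + 8 = 9 and occupies 2 bytes.
Bytes at offsets 9..10: F6 ED.
Big-endian: lowest address holds the most-significant byte.
The bytes are already most-significant first: 0xF6ED.
Top bit is set, so as a signed 16-bit value this is 0xF6ED − 2^16 = -2323.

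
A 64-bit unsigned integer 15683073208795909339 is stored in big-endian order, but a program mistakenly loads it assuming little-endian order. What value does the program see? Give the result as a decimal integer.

15683073208795909339 in 64-bit hexadecimal is 0xD9A577FDACB9CCDB.
Stored big-endian, the bytes at ascending addresses are D9 A5 77 FD AC B9 CC DB.
Read back as little-endian, the first byte is least significant, giving 0xDBCCB9ACFD77A5D9.
0xDBCCB9ACFD77A5D9 = 15838238142193182169.

15838238142193182169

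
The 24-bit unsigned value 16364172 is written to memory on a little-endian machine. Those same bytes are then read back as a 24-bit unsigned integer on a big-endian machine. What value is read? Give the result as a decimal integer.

16364172 in 24-bit hexadecimal is 0xF9B28C.
Stored little-endian, the bytes at ascending addresses are 8C B2 F9.
Read back as big-endian, the last byte is least significant, giving 0x8CB2F9.
0x8CB2F9 = 9220857.

9220857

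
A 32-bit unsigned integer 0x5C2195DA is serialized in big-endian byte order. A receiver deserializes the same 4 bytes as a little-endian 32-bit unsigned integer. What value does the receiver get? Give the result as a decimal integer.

3667206492

Stored big-endian, the bytes at ascending addresses are 5C 21 95 DA.
Read back as little-endian, the first byte is least significant, giving 0xDA95215C.
0xDA95215C = 3667206492.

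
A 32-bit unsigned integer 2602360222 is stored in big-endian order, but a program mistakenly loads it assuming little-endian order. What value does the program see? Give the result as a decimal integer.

2665290907

2602360222 in 32-bit hexadecimal is 0x9B1CDD9E.
Stored big-endian, the bytes at ascending addresses are 9B 1C DD 9E.
Read back as little-endian, the first byte is least significant, giving 0x9EDD1C9B.
0x9EDD1C9B = 2665290907.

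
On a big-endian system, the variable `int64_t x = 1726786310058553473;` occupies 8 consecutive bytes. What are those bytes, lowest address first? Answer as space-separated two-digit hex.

17 F6 C7 00 06 0C 30 81

1726786310058553473 in hexadecimal, padded to 64 bits, is 0x17F6C700060C3081.
Split into bytes (most-significant first): 17 F6 C7 00 06 0C 30 81.
In big-endian order the high byte comes first in memory.
So the memory order matches the most-significant-first order: 17 F6 C7 00 06 0C 30 81.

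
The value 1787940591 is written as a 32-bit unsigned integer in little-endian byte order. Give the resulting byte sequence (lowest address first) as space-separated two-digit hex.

EF CE 91 6A

1787940591 in hexadecimal, padded to 32 bits, is 0x6A91CEEF.
Split into bytes (most-significant first): 6A 91 CE EF.
In little-endian order the low byte comes first in memory.
So at ascending addresses the bytes are EF CE 91 6A.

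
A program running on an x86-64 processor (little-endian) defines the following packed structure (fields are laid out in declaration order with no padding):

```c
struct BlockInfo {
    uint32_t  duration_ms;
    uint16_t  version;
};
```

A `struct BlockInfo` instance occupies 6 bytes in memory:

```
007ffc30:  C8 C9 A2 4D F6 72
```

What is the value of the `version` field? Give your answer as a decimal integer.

29430

`version` follows `duration_ms` (4 bytes), so it starts at byte offset 4 and occupies 2 bytes.
Bytes at offsets 4..5: F6 72.
Little-endian stores the least-significant byte at the lowest address.
Reassemble most-significant byte first: 72 F6 → 0x72F6.
0x72F6 = 29430.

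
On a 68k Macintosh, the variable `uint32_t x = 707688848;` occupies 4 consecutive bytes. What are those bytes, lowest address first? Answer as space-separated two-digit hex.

707688848 in hexadecimal, padded to 32 bits, is 0x2A2E7990.
Split into bytes (most-significant first): 2A 2E 79 90.
Big-endian: lowest address holds the most-significant byte.
So the memory order matches the most-significant-first order: 2A 2E 79 90.

2A 2E 79 90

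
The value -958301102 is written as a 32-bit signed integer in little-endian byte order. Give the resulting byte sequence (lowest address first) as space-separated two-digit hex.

Two's complement of -958301102 in 32 bits: 958301102 = 0x391E83AE; invert → 0xC6E17C51; add 1 → 0xC6E17C52.
Split into bytes (most-significant first): C6 E1 7C 52.
In little-endian order the low byte comes first in memory.
So at ascending addresses the bytes are 52 7C E1 C6.

52 7C E1 C6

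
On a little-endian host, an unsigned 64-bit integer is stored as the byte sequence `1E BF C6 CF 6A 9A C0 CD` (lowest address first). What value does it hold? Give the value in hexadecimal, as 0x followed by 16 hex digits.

0xCDC09A6ACFC6BF1E

Little-endian: lowest address holds the least-significant byte.
Reassemble most-significant byte first: CD C0 9A 6A CF C6 BF 1E → 0xCDC09A6ACFC6BF1E.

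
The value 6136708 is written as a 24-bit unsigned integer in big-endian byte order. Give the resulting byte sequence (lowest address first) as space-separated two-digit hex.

5D A3 84

6136708 in hexadecimal, padded to 24 bits, is 0x5DA384.
Split into bytes (most-significant first): 5D A3 84.
Big-endian: lowest address holds the most-significant byte.
So the memory order matches the most-significant-first order: 5D A3 84.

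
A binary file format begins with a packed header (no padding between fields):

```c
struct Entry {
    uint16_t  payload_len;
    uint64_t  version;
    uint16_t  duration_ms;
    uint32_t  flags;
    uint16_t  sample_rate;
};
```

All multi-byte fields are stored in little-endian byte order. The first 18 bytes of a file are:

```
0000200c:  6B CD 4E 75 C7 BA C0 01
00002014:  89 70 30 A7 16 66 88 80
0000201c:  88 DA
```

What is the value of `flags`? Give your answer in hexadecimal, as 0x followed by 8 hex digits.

0x80886616

`flags` follows `payload_len` (2 B), `version` (8 B), `duration_ms` (2 B), so it starts at offset 2 + 8 + 2 = 12 and occupies 4 bytes.
Bytes at offsets 12..15: 16 66 88 80.
Little-endian: lowest address holds the least-significant byte.
Reassemble most-significant byte first: 80 88 66 16 → 0x80886616.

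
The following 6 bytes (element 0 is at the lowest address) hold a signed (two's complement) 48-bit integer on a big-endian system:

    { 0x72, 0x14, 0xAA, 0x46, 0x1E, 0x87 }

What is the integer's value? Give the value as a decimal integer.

125433081634439

Big-endian: lowest address holds the most-significant byte.
The bytes are already most-significant first: 0x7214AA461E87.
0x7214AA461E87 = 125433081634439.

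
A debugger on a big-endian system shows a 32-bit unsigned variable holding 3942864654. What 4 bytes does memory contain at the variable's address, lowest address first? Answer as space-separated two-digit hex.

EB 03 57 0E

3942864654 in hexadecimal, padded to 32 bits, is 0xEB03570E.
Split into bytes (most-significant first): EB 03 57 0E.
Big-endian stores the most-significant byte at the lowest address.
So the memory order matches the most-significant-first order: EB 03 57 0E.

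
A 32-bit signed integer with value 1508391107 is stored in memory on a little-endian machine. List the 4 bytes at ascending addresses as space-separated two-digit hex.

1508391107 in hexadecimal, padded to 32 bits, is 0x59E838C3.
Split into bytes (most-significant first): 59 E8 38 C3.
Little-endian stores the least-significant byte at the lowest address.
So at ascending addresses the bytes are C3 38 E8 59.

C3 38 E8 59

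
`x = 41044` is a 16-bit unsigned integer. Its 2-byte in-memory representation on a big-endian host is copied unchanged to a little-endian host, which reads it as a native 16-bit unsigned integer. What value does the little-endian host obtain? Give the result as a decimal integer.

41044 in 16-bit hexadecimal is 0xA054.
Stored big-endian, the bytes at ascending addresses are A0 54.
Read back as little-endian, the first byte is least significant, giving 0x54A0.
0x54A0 = 21664.

21664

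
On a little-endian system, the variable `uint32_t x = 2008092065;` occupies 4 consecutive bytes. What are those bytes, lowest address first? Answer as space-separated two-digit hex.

2008092065 in hexadecimal, padded to 32 bits, is 0x77B10DA1.
Split into bytes (most-significant first): 77 B1 0D A1.
Little-endian: lowest address holds the least-significant byte.
So at ascending addresses the bytes are A1 0D B1 77.

A1 0D B1 77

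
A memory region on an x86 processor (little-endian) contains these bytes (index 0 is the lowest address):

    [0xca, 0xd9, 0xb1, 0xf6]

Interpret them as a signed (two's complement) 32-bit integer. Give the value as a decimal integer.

Little-endian stores the least-significant byte at the lowest address.
Reassemble most-significant byte first: F6 B1 D9 CA → 0xF6B1D9CA.
Top bit is set, so as a signed 32-bit value this is 0xF6B1D9CA − 2^32 = -156116534.

-156116534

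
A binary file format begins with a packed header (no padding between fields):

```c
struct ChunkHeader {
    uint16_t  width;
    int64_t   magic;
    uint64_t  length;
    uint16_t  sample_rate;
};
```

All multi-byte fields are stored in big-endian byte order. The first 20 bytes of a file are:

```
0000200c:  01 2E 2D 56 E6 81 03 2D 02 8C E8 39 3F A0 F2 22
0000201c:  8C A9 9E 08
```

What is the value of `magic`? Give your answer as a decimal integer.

`magic` follows `width` (2 bytes), so it starts at byte offset 2 and occupies 8 bytes.
Bytes at offsets 2..9: 2D 56 E6 81 03 2D 02 8C.
Big-endian stores the most-significant byte at the lowest address.
The bytes are already most-significant first: 0x2D56E681032D028C.
0x2D56E681032D028C = 3267052021482324620.

3267052021482324620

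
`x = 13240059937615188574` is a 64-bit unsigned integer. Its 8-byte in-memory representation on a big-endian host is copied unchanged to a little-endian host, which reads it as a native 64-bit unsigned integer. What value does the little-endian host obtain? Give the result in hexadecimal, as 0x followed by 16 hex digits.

0x5E126F4A5D24BEB7

13240059937615188574 in 64-bit hexadecimal is 0xB7BE245D4A6F125E.
Stored big-endian, the bytes at ascending addresses are B7 BE 24 5D 4A 6F 12 5E.
Read back as little-endian, the first byte is least significant, giving 0x5E126F4A5D24BEB7.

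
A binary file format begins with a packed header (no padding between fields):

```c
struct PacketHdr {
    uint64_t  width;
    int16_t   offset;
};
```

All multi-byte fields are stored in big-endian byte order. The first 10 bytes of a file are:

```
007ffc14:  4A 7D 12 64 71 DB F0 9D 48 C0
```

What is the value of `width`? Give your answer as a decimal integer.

`width` is the first field, at byte offset 0, occupying 8 bytes.
Bytes at offsets 0..7: 4A 7D 12 64 71 DB F0 9D.
In big-endian order the high byte comes first in memory.
The bytes are already most-significant first: 0x4A7D126471DBF09D.
0x4A7D126471DBF09D = 5367466553511768221.

5367466553511768221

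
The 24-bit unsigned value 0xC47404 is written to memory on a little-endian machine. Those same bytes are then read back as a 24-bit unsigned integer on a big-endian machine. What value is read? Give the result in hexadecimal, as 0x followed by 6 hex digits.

0x0474C4

Stored little-endian, the bytes at ascending addresses are 04 74 C4.
Read back as big-endian, the last byte is least significant, giving 0x0474C4.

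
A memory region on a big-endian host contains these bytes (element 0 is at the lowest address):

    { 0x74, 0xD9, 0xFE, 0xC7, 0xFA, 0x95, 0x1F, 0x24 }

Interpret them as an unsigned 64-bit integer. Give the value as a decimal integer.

8420041113201876772

Big-endian stores the most-significant byte at the lowest address.
The bytes are already most-significant first: 0x74D9FEC7FA951F24.
0x74D9FEC7FA951F24 = 8420041113201876772.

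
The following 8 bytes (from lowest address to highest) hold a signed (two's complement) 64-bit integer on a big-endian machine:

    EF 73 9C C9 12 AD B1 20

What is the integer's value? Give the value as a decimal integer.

In big-endian order the high byte comes first in memory.
The bytes are already most-significant first: 0xEF739CC912ADB120.
Top bit is set, so as a signed 64-bit value this is 0xEF739CC912ADB120 − 2^64 = -1192437088907316960.

-1192437088907316960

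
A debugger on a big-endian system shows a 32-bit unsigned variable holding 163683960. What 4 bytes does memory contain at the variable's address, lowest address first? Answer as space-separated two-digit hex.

09 C1 9E 78

163683960 in hexadecimal, padded to 32 bits, is 0x09C19E78.
Split into bytes (most-significant first): 09 C1 9E 78.
Big-endian stores the most-significant byte at the lowest address.
So the memory order matches the most-significant-first order: 09 C1 9E 78.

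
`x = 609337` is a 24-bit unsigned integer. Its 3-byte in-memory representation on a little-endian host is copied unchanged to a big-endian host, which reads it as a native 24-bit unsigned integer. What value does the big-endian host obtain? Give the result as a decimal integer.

609337 in 24-bit hexadecimal is 0x094C39.
Stored little-endian, the bytes at ascending addresses are 39 4C 09.
Read back as big-endian, the last byte is least significant, giving 0x394C09.
0x394C09 = 3755017.

3755017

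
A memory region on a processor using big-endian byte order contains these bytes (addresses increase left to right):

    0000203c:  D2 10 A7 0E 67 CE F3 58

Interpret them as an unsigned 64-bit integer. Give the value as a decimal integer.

15136782027905233752

Big-endian stores the most-significant byte at the lowest address.
The bytes are already most-significant first: 0xD210A70E67CEF358.
0xD210A70E67CEF358 = 15136782027905233752.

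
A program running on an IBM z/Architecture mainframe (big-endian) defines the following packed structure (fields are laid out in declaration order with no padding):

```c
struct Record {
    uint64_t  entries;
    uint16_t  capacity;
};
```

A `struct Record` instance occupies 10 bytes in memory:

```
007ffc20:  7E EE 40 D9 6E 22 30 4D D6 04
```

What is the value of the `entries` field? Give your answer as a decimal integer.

`entries` is the first field, at byte offset 0, occupying 8 bytes.
Bytes at offsets 0..7: 7E EE 40 D9 6E 22 30 4D.
In big-endian order the high byte comes first in memory.
The bytes are already most-significant first: 0x7EEE40D96E22304D.
0x7EEE40D96E22304D = 9146319195835871309.

9146319195835871309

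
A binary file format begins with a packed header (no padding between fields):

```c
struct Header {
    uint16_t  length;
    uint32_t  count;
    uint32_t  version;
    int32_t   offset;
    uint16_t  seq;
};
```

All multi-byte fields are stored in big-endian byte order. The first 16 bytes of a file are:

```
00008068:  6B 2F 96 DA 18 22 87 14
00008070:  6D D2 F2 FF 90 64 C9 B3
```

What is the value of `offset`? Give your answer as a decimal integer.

`offset` follows `length` (2 B), `count` (4 B), `version` (4 B), so it starts at offset 2 + 4 + 4 = 10 and occupies 4 bytes.
Bytes at offsets 10..13: F2 FF 90 64.
Big-endian stores the most-significant byte at the lowest address.
The bytes are already most-significant first: 0xF2FF9064.
Top bit is set, so as a signed 32-bit value this is 0xF2FF9064 − 2^32 = -218132380.

-218132380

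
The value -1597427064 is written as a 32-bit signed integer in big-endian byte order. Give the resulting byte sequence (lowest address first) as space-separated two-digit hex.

Two's complement of -1597427064 in 32 bits: 1597427064 = 0x5F36CD78; invert → 0xA0C93287; add 1 → 0xA0C93288.
Split into bytes (most-significant first): A0 C9 32 88.
Big-endian stores the most-significant byte at the lowest address.
So the memory order matches the most-significant-first order: A0 C9 32 88.

A0 C9 32 88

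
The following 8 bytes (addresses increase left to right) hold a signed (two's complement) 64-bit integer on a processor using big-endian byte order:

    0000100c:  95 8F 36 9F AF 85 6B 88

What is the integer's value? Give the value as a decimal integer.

Big-endian stores the most-significant byte at the lowest address.
The bytes are already most-significant first: 0x958F369FAF856B88.
Top bit is set, so as a signed 64-bit value this is 0x958F369FAF856B88 − 2^64 = -7669851580916208760.

-7669851580916208760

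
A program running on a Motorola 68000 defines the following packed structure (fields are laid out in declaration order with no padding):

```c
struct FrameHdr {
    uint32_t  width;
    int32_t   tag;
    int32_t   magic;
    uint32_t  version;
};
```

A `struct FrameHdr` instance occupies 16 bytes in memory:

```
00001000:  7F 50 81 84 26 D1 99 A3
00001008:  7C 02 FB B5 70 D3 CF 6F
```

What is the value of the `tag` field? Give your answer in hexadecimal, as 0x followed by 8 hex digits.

0x26D199A3

`tag` follows `width` (4 bytes), so it starts at byte offset 4 and occupies 4 bytes.
Bytes at offsets 4..7: 26 D1 99 A3.
In big-endian order the high byte comes first in memory.
The bytes are already most-significant first: 0x26D199A3.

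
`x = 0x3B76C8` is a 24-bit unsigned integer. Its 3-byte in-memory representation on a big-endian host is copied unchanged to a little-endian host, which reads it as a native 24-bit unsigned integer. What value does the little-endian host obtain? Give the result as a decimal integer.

Stored big-endian, the bytes at ascending addresses are 3B 76 C8.
Read back as little-endian, the first byte is least significant, giving 0xC8763B.
0xC8763B = 13137467.

13137467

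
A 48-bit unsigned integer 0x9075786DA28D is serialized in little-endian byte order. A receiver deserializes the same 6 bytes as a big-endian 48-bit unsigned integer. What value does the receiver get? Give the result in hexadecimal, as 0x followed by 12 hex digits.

Stored little-endian, the bytes at ascending addresses are 8D A2 6D 78 75 90.
Read back as big-endian, the last byte is least significant, giving 0x8DA26D787590.

0x8DA26D787590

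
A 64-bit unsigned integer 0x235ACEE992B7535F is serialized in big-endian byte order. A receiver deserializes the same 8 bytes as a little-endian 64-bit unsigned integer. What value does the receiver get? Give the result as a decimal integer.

6869035698285861411

Stored big-endian, the bytes at ascending addresses are 23 5A CE E9 92 B7 53 5F.
Read back as little-endian, the first byte is least significant, giving 0x5F53B792E9CE5A23.
0x5F53B792E9CE5A23 = 6869035698285861411.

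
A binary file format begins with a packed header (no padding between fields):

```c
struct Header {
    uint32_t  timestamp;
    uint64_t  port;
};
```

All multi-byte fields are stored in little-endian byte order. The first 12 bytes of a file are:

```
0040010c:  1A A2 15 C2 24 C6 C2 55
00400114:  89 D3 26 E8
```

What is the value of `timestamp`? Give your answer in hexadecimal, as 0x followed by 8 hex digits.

`timestamp` is the first field, at byte offset 0, occupying 4 bytes.
Bytes at offsets 0..3: 1A A2 15 C2.
In little-endian order the low byte comes first in memory.
Reassemble most-significant byte first: C2 15 A2 1A → 0xC215A21A.

0xC215A21A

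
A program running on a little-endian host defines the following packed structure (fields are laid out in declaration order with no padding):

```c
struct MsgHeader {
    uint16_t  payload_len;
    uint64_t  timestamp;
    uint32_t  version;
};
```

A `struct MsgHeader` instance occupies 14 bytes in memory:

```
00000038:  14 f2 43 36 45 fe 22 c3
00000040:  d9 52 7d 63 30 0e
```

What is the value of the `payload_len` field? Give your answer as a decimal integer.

61972

`payload_len` is the first field, at byte offset 0, occupying 2 bytes.
Bytes at offsets 0..1: 14 F2.
In little-endian order the low byte comes first in memory.
Reassemble most-significant byte first: F2 14 → 0xF214.
0xF214 = 61972.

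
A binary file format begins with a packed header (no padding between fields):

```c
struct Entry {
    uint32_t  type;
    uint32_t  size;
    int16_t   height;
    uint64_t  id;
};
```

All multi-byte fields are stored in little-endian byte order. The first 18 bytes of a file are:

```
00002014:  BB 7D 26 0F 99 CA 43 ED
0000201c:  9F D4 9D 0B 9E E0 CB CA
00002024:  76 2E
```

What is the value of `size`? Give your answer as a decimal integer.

`size` follows `type` (4 bytes), so it starts at byte offset 4 and occupies 4 bytes.
Bytes at offsets 4..7: 99 CA 43 ED.
In little-endian order the low byte comes first in memory.
Reassemble most-significant byte first: ED 43 CA 99 → 0xED43CA99.
0xED43CA99 = 3980642969.

3980642969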